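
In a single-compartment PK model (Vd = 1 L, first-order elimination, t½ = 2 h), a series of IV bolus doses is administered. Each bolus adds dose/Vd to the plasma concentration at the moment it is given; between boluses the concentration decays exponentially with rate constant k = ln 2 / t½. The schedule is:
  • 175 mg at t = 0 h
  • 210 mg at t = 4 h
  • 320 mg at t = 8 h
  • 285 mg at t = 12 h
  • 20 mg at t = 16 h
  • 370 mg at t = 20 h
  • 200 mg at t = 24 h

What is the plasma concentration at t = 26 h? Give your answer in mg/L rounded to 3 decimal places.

k = ln 2 / 2 = 0.34657 per h
Dose 1 (175 mg at t=0 h): 175·exp(−0.34657·26) = 0.021 mg/L
Dose 2 (210 mg at t=4 h): 210·exp(−0.34657·22) = 0.103 mg/L
Dose 3 (320 mg at t=8 h): 320·exp(−0.34657·18) = 0.625 mg/L
Dose 4 (285 mg at t=12 h): 285·exp(−0.34657·14) = 2.227 mg/L
Dose 5 (20 mg at t=16 h): 20·exp(−0.34657·10) = 0.625 mg/L
Dose 6 (370 mg at t=20 h): 370·exp(−0.34657·6) = 46.250 mg/L
Dose 7 (200 mg at t=24 h): 200·exp(−0.34657·2) = 100.000 mg/L
C(26) = 0.021 + 0.103 + 0.625 + 2.227 + 0.625 + 46.250 + 100.000 = 149.850 mg/L

149.850 mg/L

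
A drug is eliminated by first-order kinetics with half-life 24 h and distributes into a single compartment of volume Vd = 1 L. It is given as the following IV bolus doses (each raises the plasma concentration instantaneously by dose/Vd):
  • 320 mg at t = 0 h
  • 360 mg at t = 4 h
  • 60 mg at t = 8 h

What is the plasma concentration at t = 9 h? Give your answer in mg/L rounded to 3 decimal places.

k = ln 2 / 24 = 0.02888 per h
Dose 1 (320 mg at t=0 h): 320·exp(−0.02888·9) = 246.754 mg/L
Dose 2 (360 mg at t=4 h): 360·exp(−0.02888·5) = 311.593 mg/L
Dose 3 (60 mg at t=8 h): 60·exp(−0.02888·1) = 58.292 mg/L
C(9) = 246.754 + 311.593 + 58.292 = 616.639 mg/L

616.639 mg/L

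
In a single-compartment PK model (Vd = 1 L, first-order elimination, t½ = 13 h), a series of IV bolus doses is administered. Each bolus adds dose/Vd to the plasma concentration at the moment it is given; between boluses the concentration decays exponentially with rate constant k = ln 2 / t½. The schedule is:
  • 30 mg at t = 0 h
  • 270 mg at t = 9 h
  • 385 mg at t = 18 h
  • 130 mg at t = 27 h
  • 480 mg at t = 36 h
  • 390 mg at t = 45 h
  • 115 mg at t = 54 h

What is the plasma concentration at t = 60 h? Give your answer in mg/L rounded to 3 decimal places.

474.705 mg/L

k = ln 2 / 13 = 0.05332 per h
Dose 1 (30 mg at t=0 h): 30·exp(−0.05332·60) = 1.224 mg/L
Dose 2 (270 mg at t=9 h): 270·exp(−0.05332·51) = 17.799 mg/L
Dose 3 (385 mg at t=18 h): 385·exp(−0.05332·42) = 41.011 mg/L
Dose 4 (130 mg at t=27 h): 130·exp(−0.05332·33) = 22.376 mg/L
Dose 5 (480 mg at t=36 h): 480·exp(−0.05332·24) = 133.504 mg/L
Dose 6 (390 mg at t=45 h): 390·exp(−0.05332·15) = 175.276 mg/L
Dose 7 (115 mg at t=54 h): 115·exp(−0.05332·6) = 83.514 mg/L
C(60) = 1.224 + 17.799 + 41.011 + 22.376 + 133.504 + 175.276 + 83.514 = 474.705 mg/L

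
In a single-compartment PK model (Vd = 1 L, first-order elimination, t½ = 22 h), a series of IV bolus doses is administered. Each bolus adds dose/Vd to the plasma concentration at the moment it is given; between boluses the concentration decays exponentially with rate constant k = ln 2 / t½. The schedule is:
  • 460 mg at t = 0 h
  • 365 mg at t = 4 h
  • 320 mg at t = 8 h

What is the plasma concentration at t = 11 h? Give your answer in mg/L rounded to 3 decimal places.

909.167 mg/L

k = ln 2 / 22 = 0.03151 per h
Dose 1 (460 mg at t=0 h): 460·exp(−0.03151·11) = 325.269 mg/L
Dose 2 (365 mg at t=4 h): 365·exp(−0.03151·7) = 292.759 mg/L
Dose 3 (320 mg at t=8 h): 320·exp(−0.03151·3) = 291.139 mg/L
C(11) = 325.269 + 292.759 + 291.139 = 909.167 mg/L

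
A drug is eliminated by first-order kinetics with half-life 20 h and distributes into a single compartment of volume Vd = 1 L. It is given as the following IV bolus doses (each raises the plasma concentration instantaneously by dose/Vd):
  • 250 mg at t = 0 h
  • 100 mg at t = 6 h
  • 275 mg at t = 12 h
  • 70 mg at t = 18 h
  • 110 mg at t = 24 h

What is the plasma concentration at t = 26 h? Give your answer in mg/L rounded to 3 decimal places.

k = ln 2 / 20 = 0.03466 per h
Dose 1 (250 mg at t=0 h): 250·exp(−0.03466·26) = 101.532 mg/L
Dose 2 (100 mg at t=6 h): 100·exp(−0.03466·20) = 50.000 mg/L
Dose 3 (275 mg at t=12 h): 275·exp(−0.03466·14) = 169.282 mg/L
Dose 4 (70 mg at t=18 h): 70·exp(−0.03466·8) = 53.050 mg/L
Dose 5 (110 mg at t=24 h): 110·exp(−0.03466·2) = 102.634 mg/L
C(26) = 101.532 + 50.000 + 169.282 + 53.050 + 102.634 = 476.498 mg/L

476.498 mg/L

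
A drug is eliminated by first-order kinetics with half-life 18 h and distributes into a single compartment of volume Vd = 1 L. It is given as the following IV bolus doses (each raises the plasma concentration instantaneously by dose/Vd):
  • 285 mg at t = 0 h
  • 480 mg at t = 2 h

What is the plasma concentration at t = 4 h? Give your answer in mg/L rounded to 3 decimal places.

688.734 mg/L

k = ln 2 / 18 = 0.03851 per h
Dose 1 (285 mg at t=0 h): 285·exp(−0.03851·4) = 244.315 mg/L
Dose 2 (480 mg at t=2 h): 480·exp(−0.03851·2) = 444.420 mg/L
C(4) = 244.315 + 444.420 = 688.734 mg/L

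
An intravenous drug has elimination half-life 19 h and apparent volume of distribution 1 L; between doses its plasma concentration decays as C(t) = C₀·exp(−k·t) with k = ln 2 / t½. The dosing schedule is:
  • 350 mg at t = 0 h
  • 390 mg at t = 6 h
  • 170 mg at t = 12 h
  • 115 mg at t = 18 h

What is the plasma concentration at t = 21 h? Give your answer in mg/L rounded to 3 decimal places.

613.822 mg/L

k = ln 2 / 19 = 0.03648 per h
Dose 1 (350 mg at t=0 h): 350·exp(−0.03648·21) = 162.686 mg/L
Dose 2 (390 mg at t=6 h): 390·exp(−0.03648·15) = 225.636 mg/L
Dose 3 (170 mg at t=12 h): 170·exp(−0.03648·9) = 122.421 mg/L
Dose 4 (115 mg at t=18 h): 115·exp(−0.03648·3) = 103.078 mg/L
C(21) = 162.686 + 225.636 + 122.421 + 103.078 = 613.822 mg/L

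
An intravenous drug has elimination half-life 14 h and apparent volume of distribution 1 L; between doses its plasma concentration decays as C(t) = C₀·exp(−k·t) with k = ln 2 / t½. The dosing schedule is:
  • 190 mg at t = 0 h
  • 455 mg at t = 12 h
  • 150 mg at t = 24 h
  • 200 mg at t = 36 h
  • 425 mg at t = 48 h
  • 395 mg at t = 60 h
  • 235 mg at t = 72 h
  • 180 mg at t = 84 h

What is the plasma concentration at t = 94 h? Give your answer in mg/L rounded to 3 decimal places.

331.402 mg/L

k = ln 2 / 14 = 0.04951 per h
Dose 1 (190 mg at t=0 h): 190·exp(−0.04951·94) = 1.809 mg/L
Dose 2 (455 mg at t=12 h): 455·exp(−0.04951·82) = 7.849 mg/L
Dose 3 (150 mg at t=24 h): 150·exp(−0.04951·70) = 4.688 mg/L
Dose 4 (200 mg at t=36 h): 200·exp(−0.04951·58) = 11.322 mg/L
Dose 5 (425 mg at t=48 h): 425·exp(−0.04951·46) = 43.580 mg/L
Dose 6 (395 mg at t=60 h): 395·exp(−0.04951·34) = 73.371 mg/L
Dose 7 (235 mg at t=72 h): 235·exp(−0.04951·22) = 79.072 mg/L
Dose 8 (180 mg at t=84 h): 180·exp(−0.04951·10) = 109.711 mg/L
C(94) = 1.809 + 7.849 + 4.688 + 11.322 + 43.580 + 73.371 + 79.072 + 109.711 = 331.402 mg/L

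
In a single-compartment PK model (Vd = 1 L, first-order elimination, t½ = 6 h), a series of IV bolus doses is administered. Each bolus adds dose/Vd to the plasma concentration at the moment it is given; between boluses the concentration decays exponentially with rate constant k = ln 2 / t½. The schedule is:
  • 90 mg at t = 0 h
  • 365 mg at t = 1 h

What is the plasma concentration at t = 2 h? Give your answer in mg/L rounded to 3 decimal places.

396.611 mg/L

k = ln 2 / 6 = 0.11552 per h
Dose 1 (90 mg at t=0 h): 90·exp(−0.11552·2) = 71.433 mg/L
Dose 2 (365 mg at t=1 h): 365·exp(−0.11552·1) = 325.178 mg/L
C(2) = 71.433 + 325.178 = 396.611 mg/L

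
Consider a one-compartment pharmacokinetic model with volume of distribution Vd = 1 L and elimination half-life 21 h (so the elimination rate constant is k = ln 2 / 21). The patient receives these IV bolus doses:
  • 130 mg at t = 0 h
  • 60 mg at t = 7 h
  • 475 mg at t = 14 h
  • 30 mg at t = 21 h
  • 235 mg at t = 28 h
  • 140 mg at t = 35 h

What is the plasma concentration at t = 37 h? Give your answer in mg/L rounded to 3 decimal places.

k = ln 2 / 21 = 0.03301 per h
Dose 1 (130 mg at t=0 h): 130·exp(−0.03301·37) = 38.332 mg/L
Dose 2 (60 mg at t=7 h): 60·exp(−0.03301·30) = 22.290 mg/L
Dose 3 (475 mg at t=14 h): 475·exp(−0.03301·23) = 222.328 mg/L
Dose 4 (30 mg at t=21 h): 30·exp(−0.03301·16) = 17.692 mg/L
Dose 5 (235 mg at t=28 h): 235·exp(−0.03301·9) = 174.604 mg/L
Dose 6 (140 mg at t=35 h): 140·exp(−0.03301·2) = 131.056 mg/L
C(37) = 38.332 + 22.290 + 222.328 + 17.692 + 174.604 + 131.056 = 606.302 mg/L

606.302 mg/L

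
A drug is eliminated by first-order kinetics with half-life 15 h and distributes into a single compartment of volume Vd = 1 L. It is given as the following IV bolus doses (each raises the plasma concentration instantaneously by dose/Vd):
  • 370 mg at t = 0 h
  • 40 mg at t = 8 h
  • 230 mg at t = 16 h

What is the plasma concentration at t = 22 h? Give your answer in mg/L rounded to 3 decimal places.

329.126 mg/L

k = ln 2 / 15 = 0.04621 per h
Dose 1 (370 mg at t=0 h): 370·exp(−0.04621·22) = 133.872 mg/L
Dose 2 (40 mg at t=8 h): 40·exp(−0.04621·14) = 20.946 mg/L
Dose 3 (230 mg at t=16 h): 230·exp(−0.04621·6) = 174.307 mg/L
C(22) = 133.872 + 20.946 + 174.307 = 329.126 mg/L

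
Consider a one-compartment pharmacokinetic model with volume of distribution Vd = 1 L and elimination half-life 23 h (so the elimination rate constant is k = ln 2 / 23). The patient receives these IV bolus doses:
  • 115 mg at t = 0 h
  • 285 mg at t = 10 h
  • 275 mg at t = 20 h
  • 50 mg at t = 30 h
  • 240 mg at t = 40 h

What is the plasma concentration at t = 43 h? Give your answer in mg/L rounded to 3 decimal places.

527.439 mg/L

k = ln 2 / 23 = 0.03014 per h
Dose 1 (115 mg at t=0 h): 115·exp(−0.03014·43) = 31.470 mg/L
Dose 2 (285 mg at t=10 h): 285·exp(−0.03014·33) = 105.422 mg/L
Dose 3 (275 mg at t=20 h): 275·exp(−0.03014·23) = 137.500 mg/L
Dose 4 (50 mg at t=30 h): 50·exp(−0.03014·13) = 33.793 mg/L
Dose 5 (240 mg at t=40 h): 240·exp(−0.03014·3) = 219.253 mg/L
C(43) = 31.470 + 105.422 + 137.500 + 33.793 + 219.253 = 527.439 mg/L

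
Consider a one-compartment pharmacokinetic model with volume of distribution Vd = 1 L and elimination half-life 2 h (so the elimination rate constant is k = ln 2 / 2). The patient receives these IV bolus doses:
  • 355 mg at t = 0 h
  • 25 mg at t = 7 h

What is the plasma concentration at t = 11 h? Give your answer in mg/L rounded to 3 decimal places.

14.094 mg/L

k = ln 2 / 2 = 0.34657 per h
Dose 1 (355 mg at t=0 h): 355·exp(−0.34657·11) = 7.844 mg/L
Dose 2 (25 mg at t=7 h): 25·exp(−0.34657·4) = 6.250 mg/L
C(11) = 7.844 + 6.250 = 14.094 mg/L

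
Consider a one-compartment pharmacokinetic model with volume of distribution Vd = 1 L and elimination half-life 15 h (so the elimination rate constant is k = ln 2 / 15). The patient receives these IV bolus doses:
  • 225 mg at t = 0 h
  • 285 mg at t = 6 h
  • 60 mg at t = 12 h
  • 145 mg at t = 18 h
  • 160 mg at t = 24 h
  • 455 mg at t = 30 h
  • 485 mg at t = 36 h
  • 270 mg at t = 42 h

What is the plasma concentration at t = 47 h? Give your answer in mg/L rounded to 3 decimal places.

k = ln 2 / 15 = 0.04621 per h
Dose 1 (225 mg at t=0 h): 225·exp(−0.04621·47) = 25.642 mg/L
Dose 2 (285 mg at t=6 h): 285·exp(−0.04621·41) = 42.858 mg/L
Dose 3 (60 mg at t=12 h): 60·exp(−0.04621·35) = 11.906 mg/L
Dose 4 (145 mg at t=18 h): 145·exp(−0.04621·29) = 37.964 mg/L
Dose 5 (160 mg at t=24 h): 160·exp(−0.04621·23) = 55.277 mg/L
Dose 6 (455 mg at t=30 h): 455·exp(−0.04621·17) = 207.417 mg/L
Dose 7 (485 mg at t=36 h): 485·exp(−0.04621·11) = 291.734 mg/L
Dose 8 (270 mg at t=42 h): 270·exp(−0.04621·5) = 214.299 mg/L
C(47) = 25.642 + 42.858 + 11.906 + 37.964 + 55.277 + 207.417 + 291.734 + 214.299 = 887.096 mg/L

887.096 mg/L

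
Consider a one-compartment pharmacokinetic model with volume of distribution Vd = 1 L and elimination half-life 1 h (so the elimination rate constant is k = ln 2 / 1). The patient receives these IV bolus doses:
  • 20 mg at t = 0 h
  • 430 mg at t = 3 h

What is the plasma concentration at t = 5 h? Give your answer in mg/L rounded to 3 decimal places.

108.125 mg/L

k = ln 2 / 1 = 0.69315 per h
Dose 1 (20 mg at t=0 h): 20·exp(−0.69315·5) = 0.625 mg/L
Dose 2 (430 mg at t=3 h): 430·exp(−0.69315·2) = 107.500 mg/L
C(5) = 0.625 + 107.500 = 108.125 mg/L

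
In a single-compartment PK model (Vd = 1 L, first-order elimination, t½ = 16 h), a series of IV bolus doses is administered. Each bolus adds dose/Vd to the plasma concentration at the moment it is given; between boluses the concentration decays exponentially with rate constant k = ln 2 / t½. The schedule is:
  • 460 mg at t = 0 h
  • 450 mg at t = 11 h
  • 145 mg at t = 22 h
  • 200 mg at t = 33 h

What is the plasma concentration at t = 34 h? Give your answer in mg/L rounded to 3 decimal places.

k = ln 2 / 16 = 0.04332 per h
Dose 1 (460 mg at t=0 h): 460·exp(−0.04332·34) = 105.455 mg/L
Dose 2 (450 mg at t=11 h): 450·exp(−0.04332·23) = 166.143 mg/L
Dose 3 (145 mg at t=22 h): 145·exp(−0.04332·12) = 86.218 mg/L
Dose 4 (200 mg at t=33 h): 200·exp(−0.04332·1) = 191.521 mg/L
C(34) = 105.455 + 166.143 + 86.218 + 191.521 = 549.337 mg/L

549.337 mg/L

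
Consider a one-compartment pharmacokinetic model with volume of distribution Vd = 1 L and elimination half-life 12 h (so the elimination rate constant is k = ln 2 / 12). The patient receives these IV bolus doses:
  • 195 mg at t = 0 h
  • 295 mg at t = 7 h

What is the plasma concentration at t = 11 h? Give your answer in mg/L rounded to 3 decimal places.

337.439 mg/L

k = ln 2 / 12 = 0.05776 per h
Dose 1 (195 mg at t=0 h): 195·exp(−0.05776·11) = 103.298 mg/L
Dose 2 (295 mg at t=7 h): 295·exp(−0.05776·4) = 234.142 mg/L
C(11) = 103.298 + 234.142 = 337.439 mg/L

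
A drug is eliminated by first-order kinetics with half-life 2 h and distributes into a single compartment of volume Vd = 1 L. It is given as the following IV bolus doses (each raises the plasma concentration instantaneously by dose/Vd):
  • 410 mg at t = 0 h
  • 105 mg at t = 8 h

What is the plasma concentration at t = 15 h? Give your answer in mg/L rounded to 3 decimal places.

k = ln 2 / 2 = 0.34657 per h
Dose 1 (410 mg at t=0 h): 410·exp(−0.34657·15) = 2.265 mg/L
Dose 2 (105 mg at t=8 h): 105·exp(−0.34657·7) = 9.281 mg/L
C(15) = 2.265 + 9.281 = 11.546 mg/L

11.546 mg/L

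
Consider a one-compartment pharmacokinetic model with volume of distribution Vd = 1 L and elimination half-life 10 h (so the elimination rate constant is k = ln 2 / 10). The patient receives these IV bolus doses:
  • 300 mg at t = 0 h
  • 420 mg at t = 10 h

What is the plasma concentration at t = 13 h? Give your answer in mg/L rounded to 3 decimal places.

k = ln 2 / 10 = 0.06931 per h
Dose 1 (300 mg at t=0 h): 300·exp(−0.06931·13) = 121.838 mg/L
Dose 2 (420 mg at t=10 h): 420·exp(−0.06931·3) = 341.146 mg/L
C(13) = 121.838 + 341.146 = 462.984 mg/L

462.984 mg/L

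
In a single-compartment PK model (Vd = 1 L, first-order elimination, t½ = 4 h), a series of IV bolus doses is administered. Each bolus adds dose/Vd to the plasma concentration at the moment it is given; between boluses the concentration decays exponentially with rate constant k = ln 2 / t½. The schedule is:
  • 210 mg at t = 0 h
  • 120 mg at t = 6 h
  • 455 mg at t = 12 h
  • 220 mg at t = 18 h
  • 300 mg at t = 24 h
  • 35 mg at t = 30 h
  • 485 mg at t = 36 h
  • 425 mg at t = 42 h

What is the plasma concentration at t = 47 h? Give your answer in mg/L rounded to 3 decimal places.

260.862 mg/L

k = ln 2 / 4 = 0.17329 per h
Dose 1 (210 mg at t=0 h): 210·exp(−0.17329·47) = 0.061 mg/L
Dose 2 (120 mg at t=6 h): 120·exp(−0.17329·41) = 0.099 mg/L
Dose 3 (455 mg at t=12 h): 455·exp(−0.17329·35) = 1.057 mg/L
Dose 4 (220 mg at t=18 h): 220·exp(−0.17329·29) = 1.445 mg/L
Dose 5 (300 mg at t=24 h): 300·exp(−0.17329·23) = 5.574 mg/L
Dose 6 (35 mg at t=30 h): 35·exp(−0.17329·17) = 1.839 mg/L
Dose 7 (485 mg at t=36 h): 485·exp(−0.17329·11) = 72.096 mg/L
Dose 8 (425 mg at t=42 h): 425·exp(−0.17329·5) = 178.690 mg/L
C(47) = 0.061 + 0.099 + 1.057 + 1.445 + 5.574 + 1.839 + 72.096 + 178.690 = 260.862 mg/L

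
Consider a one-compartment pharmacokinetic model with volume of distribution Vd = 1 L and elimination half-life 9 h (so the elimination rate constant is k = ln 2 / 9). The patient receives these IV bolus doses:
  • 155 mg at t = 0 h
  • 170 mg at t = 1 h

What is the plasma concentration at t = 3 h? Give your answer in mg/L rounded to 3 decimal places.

k = ln 2 / 9 = 0.07702 per h
Dose 1 (155 mg at t=0 h): 155·exp(−0.07702·3) = 123.024 mg/L
Dose 2 (170 mg at t=1 h): 170·exp(−0.07702·2) = 145.731 mg/L
C(3) = 123.024 + 145.731 = 268.755 mg/L

268.755 mg/L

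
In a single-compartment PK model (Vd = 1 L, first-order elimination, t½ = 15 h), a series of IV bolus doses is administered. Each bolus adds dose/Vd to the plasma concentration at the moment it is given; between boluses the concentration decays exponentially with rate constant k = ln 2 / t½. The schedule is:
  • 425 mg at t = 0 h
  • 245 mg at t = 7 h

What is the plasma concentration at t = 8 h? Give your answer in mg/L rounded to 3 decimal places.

527.593 mg/L

k = ln 2 / 15 = 0.04621 per h
Dose 1 (425 mg at t=0 h): 425·exp(−0.04621·8) = 293.656 mg/L
Dose 2 (245 mg at t=7 h): 245·exp(−0.04621·1) = 233.936 mg/L
C(8) = 293.656 + 233.936 = 527.593 mg/L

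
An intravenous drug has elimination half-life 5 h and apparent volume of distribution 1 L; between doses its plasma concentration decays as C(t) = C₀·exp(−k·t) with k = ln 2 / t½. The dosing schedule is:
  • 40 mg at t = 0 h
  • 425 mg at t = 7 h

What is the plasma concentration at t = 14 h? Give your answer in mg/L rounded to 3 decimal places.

166.788 mg/L

k = ln 2 / 5 = 0.13863 per h
Dose 1 (40 mg at t=0 h): 40·exp(−0.13863·14) = 5.743 mg/L
Dose 2 (425 mg at t=7 h): 425·exp(−0.13863·7) = 161.045 mg/L
C(14) = 5.743 + 161.045 = 166.788 mg/L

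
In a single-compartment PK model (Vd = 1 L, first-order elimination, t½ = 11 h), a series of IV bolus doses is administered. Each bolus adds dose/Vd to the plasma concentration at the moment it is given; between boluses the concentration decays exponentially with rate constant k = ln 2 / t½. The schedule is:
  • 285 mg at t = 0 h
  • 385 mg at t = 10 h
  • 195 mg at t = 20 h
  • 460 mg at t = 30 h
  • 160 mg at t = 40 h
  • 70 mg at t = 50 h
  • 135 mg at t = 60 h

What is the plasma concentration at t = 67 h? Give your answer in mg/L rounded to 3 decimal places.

209.586 mg/L

k = ln 2 / 11 = 0.06301 per h
Dose 1 (285 mg at t=0 h): 285·exp(−0.06301·67) = 4.181 mg/L
Dose 2 (385 mg at t=10 h): 385·exp(−0.06301·57) = 10.607 mg/L
Dose 3 (195 mg at t=20 h): 195·exp(−0.06301·47) = 10.088 mg/L
Dose 4 (460 mg at t=30 h): 460·exp(−0.06301·37) = 44.689 mg/L
Dose 5 (160 mg at t=40 h): 160·exp(−0.06301·27) = 29.190 mg/L
Dose 6 (70 mg at t=50 h): 70·exp(−0.06301·17) = 23.981 mg/L
Dose 7 (135 mg at t=60 h): 135·exp(−0.06301·7) = 86.850 mg/L
C(67) = 4.181 + 10.607 + 10.088 + 44.689 + 29.190 + 23.981 + 86.850 = 209.586 mg/L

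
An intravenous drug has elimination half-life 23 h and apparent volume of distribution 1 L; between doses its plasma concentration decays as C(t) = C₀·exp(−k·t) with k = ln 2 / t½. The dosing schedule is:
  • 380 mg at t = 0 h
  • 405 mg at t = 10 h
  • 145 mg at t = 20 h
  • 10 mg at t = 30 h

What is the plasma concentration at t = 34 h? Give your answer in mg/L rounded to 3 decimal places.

k = ln 2 / 23 = 0.03014 per h
Dose 1 (380 mg at t=0 h): 380·exp(−0.03014·34) = 136.390 mg/L
Dose 2 (405 mg at t=10 h): 405·exp(−0.03014·24) = 196.488 mg/L
Dose 3 (145 mg at t=20 h): 145·exp(−0.03014·14) = 95.089 mg/L
Dose 4 (10 mg at t=30 h): 10·exp(−0.03014·4) = 8.864 mg/L
C(34) = 136.390 + 196.488 + 95.089 + 8.864 = 436.832 mg/L

436.832 mg/L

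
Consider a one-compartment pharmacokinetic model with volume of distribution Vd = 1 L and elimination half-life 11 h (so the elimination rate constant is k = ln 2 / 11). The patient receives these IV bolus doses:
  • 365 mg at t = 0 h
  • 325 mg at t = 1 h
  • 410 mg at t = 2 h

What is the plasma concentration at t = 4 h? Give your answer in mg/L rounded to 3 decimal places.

914.151 mg/L

k = ln 2 / 11 = 0.06301 per h
Dose 1 (365 mg at t=0 h): 365·exp(−0.06301·4) = 283.679 mg/L
Dose 2 (325 mg at t=1 h): 325·exp(−0.06301·3) = 269.020 mg/L
Dose 3 (410 mg at t=2 h): 410·exp(−0.06301·2) = 361.452 mg/L
C(4) = 283.679 + 269.020 + 361.452 = 914.151 mg/L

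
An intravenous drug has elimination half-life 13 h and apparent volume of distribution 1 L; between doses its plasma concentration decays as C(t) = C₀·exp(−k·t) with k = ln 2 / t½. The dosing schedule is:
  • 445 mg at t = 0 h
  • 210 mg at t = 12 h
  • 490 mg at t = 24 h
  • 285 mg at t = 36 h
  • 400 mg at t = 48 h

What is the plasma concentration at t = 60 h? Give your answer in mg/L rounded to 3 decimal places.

396.495 mg/L

k = ln 2 / 13 = 0.05332 per h
Dose 1 (445 mg at t=0 h): 445·exp(−0.05332·60) = 18.155 mg/L
Dose 2 (210 mg at t=12 h): 210·exp(−0.05332·48) = 16.245 mg/L
Dose 3 (490 mg at t=24 h): 490·exp(−0.05332·36) = 71.874 mg/L
Dose 4 (285 mg at t=36 h): 285·exp(−0.05332·24) = 79.268 mg/L
Dose 5 (400 mg at t=48 h): 400·exp(−0.05332·12) = 210.953 mg/L
C(60) = 18.155 + 16.245 + 71.874 + 79.268 + 210.953 = 396.495 mg/L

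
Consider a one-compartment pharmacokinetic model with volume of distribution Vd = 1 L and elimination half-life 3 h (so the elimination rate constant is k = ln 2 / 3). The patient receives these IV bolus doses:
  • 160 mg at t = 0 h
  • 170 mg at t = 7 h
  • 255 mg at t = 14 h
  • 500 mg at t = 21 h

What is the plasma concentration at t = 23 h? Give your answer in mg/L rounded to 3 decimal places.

k = ln 2 / 3 = 0.23105 per h
Dose 1 (160 mg at t=0 h): 160·exp(−0.23105·23) = 0.787 mg/L
Dose 2 (170 mg at t=7 h): 170·exp(−0.23105·16) = 4.217 mg/L
Dose 3 (255 mg at t=14 h): 255·exp(−0.23105·9) = 31.875 mg/L
Dose 4 (500 mg at t=21 h): 500·exp(−0.23105·2) = 314.980 mg/L
C(23) = 0.787 + 4.217 + 31.875 + 314.980 = 351.859 mg/L

351.859 mg/L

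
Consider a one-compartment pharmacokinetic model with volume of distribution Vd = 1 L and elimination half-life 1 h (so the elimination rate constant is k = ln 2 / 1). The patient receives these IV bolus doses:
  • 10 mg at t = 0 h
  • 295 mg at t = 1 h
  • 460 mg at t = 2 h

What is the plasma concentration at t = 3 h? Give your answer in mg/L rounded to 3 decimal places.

305.000 mg/L

k = ln 2 / 1 = 0.69315 per h
Dose 1 (10 mg at t=0 h): 10·exp(−0.69315·3) = 1.250 mg/L
Dose 2 (295 mg at t=1 h): 295·exp(−0.69315·2) = 73.750 mg/L
Dose 3 (460 mg at t=2 h): 460·exp(−0.69315·1) = 230.000 mg/L
C(3) = 1.250 + 73.750 + 230.000 = 305.000 mg/L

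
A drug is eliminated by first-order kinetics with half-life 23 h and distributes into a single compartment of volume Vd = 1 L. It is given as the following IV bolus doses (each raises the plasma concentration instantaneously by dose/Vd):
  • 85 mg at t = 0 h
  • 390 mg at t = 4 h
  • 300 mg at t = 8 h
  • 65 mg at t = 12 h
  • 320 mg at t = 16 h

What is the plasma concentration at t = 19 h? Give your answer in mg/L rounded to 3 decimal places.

k = ln 2 / 23 = 0.03014 per h
Dose 1 (85 mg at t=0 h): 85·exp(−0.03014·19) = 47.945 mg/L
Dose 2 (390 mg at t=4 h): 390·exp(−0.03014·15) = 248.165 mg/L
Dose 3 (300 mg at t=8 h): 300·exp(−0.03014·11) = 215.353 mg/L
Dose 4 (65 mg at t=12 h): 65·exp(−0.03014·7) = 52.638 mg/L
Dose 5 (320 mg at t=16 h): 320·exp(−0.03014·3) = 292.338 mg/L
C(19) = 47.945 + 248.165 + 215.353 + 52.638 + 292.338 = 856.438 mg/L

856.438 mg/L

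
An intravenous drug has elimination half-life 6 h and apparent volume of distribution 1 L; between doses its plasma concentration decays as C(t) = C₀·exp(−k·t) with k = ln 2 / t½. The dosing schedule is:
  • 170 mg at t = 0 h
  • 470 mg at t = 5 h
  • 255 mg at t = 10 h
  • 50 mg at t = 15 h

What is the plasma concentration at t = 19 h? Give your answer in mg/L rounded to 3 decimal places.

k = ln 2 / 6 = 0.11552 per h
Dose 1 (170 mg at t=0 h): 170·exp(−0.11552·19) = 18.932 mg/L
Dose 2 (470 mg at t=5 h): 470·exp(−0.11552·14) = 93.260 mg/L
Dose 3 (255 mg at t=10 h): 255·exp(−0.11552·9) = 90.156 mg/L
Dose 4 (50 mg at t=15 h): 50·exp(−0.11552·4) = 31.498 mg/L
C(19) = 18.932 + 93.260 + 90.156 + 31.498 = 233.846 mg/L

233.846 mg/L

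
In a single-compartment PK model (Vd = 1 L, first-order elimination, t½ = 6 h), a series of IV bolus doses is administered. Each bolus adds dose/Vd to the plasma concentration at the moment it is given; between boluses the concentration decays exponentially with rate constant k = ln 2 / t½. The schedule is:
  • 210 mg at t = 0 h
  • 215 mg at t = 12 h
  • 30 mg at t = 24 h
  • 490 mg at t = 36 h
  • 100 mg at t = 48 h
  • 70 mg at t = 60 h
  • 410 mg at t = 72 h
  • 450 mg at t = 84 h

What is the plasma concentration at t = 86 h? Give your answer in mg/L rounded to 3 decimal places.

444.826 mg/L

k = ln 2 / 6 = 0.11552 per h
Dose 1 (210 mg at t=0 h): 210·exp(−0.11552·86) = 0.010 mg/L
Dose 2 (215 mg at t=12 h): 215·exp(−0.11552·74) = 0.042 mg/L
Dose 3 (30 mg at t=24 h): 30·exp(−0.11552·62) = 0.023 mg/L
Dose 4 (490 mg at t=36 h): 490·exp(−0.11552·50) = 1.519 mg/L
Dose 5 (100 mg at t=48 h): 100·exp(−0.11552·38) = 1.240 mg/L
Dose 6 (70 mg at t=60 h): 70·exp(−0.11552·26) = 3.472 mg/L
Dose 7 (410 mg at t=72 h): 410·exp(−0.11552·14) = 81.354 mg/L
Dose 8 (450 mg at t=84 h): 450·exp(−0.11552·2) = 357.165 mg/L
C(86) = 0.010 + 0.042 + 0.023 + 1.519 + 1.240 + 3.472 + 81.354 + 357.165 = 444.826 mg/L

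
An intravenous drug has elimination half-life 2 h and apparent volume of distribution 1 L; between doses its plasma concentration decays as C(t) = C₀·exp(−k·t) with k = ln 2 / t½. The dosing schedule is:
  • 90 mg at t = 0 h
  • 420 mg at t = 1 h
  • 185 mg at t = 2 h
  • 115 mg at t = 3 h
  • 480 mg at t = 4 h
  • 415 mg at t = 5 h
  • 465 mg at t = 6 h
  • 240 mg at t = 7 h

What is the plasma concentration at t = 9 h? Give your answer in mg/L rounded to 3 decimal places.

533.959 mg/L

k = ln 2 / 2 = 0.34657 per h
Dose 1 (90 mg at t=0 h): 90·exp(−0.34657·9) = 3.977 mg/L
Dose 2 (420 mg at t=1 h): 420·exp(−0.34657·8) = 26.250 mg/L
Dose 3 (185 mg at t=2 h): 185·exp(−0.34657·7) = 16.352 mg/L
Dose 4 (115 mg at t=3 h): 115·exp(−0.34657·6) = 14.375 mg/L
Dose 5 (480 mg at t=4 h): 480·exp(−0.34657·5) = 84.853 mg/L
Dose 6 (415 mg at t=5 h): 415·exp(−0.34657·4) = 103.750 mg/L
Dose 7 (465 mg at t=6 h): 465·exp(−0.34657·3) = 164.402 mg/L
Dose 8 (240 mg at t=7 h): 240·exp(−0.34657·2) = 120.000 mg/L
C(9) = 3.977 + 26.250 + 16.352 + 14.375 + 84.853 + 103.750 + 164.402 + 120.000 = 533.959 mg/L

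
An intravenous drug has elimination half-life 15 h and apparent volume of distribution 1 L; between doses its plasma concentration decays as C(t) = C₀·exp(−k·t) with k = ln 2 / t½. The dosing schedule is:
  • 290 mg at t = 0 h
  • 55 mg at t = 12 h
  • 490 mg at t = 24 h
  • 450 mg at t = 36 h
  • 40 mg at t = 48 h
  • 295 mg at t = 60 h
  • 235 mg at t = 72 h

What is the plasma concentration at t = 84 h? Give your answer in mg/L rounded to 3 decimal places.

k = ln 2 / 15 = 0.04621 per h
Dose 1 (290 mg at t=0 h): 290·exp(−0.04621·84) = 5.979 mg/L
Dose 2 (55 mg at t=12 h): 55·exp(−0.04621·72) = 1.974 mg/L
Dose 3 (490 mg at t=24 h): 490·exp(−0.04621·60) = 30.625 mg/L
Dose 4 (450 mg at t=36 h): 450·exp(−0.04621·48) = 48.968 mg/L
Dose 5 (40 mg at t=48 h): 40·exp(−0.04621·36) = 7.579 mg/L
Dose 6 (295 mg at t=60 h): 295·exp(−0.04621·24) = 97.314 mg/L
Dose 7 (235 mg at t=72 h): 235·exp(−0.04621·12) = 134.972 mg/L
C(84) = 5.979 + 1.974 + 30.625 + 48.968 + 7.579 + 97.314 + 134.972 = 327.411 mg/L

327.411 mg/L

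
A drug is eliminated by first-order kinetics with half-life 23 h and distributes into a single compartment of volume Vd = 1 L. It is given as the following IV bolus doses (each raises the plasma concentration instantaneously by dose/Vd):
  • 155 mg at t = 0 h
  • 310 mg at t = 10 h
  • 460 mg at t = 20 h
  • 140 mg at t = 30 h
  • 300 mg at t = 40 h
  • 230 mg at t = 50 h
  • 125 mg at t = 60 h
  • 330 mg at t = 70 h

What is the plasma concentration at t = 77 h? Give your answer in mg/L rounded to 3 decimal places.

715.327 mg/L

k = ln 2 / 23 = 0.03014 per h
Dose 1 (155 mg at t=0 h): 155·exp(−0.03014·77) = 15.224 mg/L
Dose 2 (310 mg at t=10 h): 310·exp(−0.03014·67) = 41.157 mg/L
Dose 3 (460 mg at t=20 h): 460·exp(−0.03014·57) = 82.552 mg/L
Dose 4 (140 mg at t=30 h): 140·exp(−0.03014·47) = 33.961 mg/L
Dose 5 (300 mg at t=40 h): 300·exp(−0.03014·37) = 98.368 mg/L
Dose 6 (230 mg at t=50 h): 230·exp(−0.03014·27) = 101.940 mg/L
Dose 7 (125 mg at t=60 h): 125·exp(−0.03014·17) = 74.888 mg/L
Dose 8 (330 mg at t=70 h): 330·exp(−0.03014·7) = 267.237 mg/L
C(77) = 15.224 + 41.157 + 82.552 + 33.961 + 98.368 + 101.940 + 74.888 + 267.237 = 715.327 mg/L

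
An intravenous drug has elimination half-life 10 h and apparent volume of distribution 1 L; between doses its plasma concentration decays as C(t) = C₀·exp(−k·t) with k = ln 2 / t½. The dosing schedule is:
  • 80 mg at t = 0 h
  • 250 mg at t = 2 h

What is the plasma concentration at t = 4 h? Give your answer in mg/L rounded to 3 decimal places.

k = ln 2 / 10 = 0.06931 per h
Dose 1 (80 mg at t=0 h): 80·exp(−0.06931·4) = 60.629 mg/L
Dose 2 (250 mg at t=2 h): 250·exp(−0.06931·2) = 217.638 mg/L
C(4) = 60.629 + 217.638 = 278.266 mg/L

278.266 mg/L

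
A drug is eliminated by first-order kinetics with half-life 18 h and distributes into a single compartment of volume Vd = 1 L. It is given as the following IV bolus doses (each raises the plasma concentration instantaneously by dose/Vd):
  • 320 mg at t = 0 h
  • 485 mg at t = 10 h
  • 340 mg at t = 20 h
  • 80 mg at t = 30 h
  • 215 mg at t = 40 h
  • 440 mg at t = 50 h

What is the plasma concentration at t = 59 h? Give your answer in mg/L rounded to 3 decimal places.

k = ln 2 / 18 = 0.03851 per h
Dose 1 (320 mg at t=0 h): 320·exp(−0.03851·59) = 32.994 mg/L
Dose 2 (485 mg at t=10 h): 485·exp(−0.03851·49) = 73.497 mg/L
Dose 3 (340 mg at t=20 h): 340·exp(−0.03851·39) = 75.726 mg/L
Dose 4 (80 mg at t=30 h): 80·exp(−0.03851·29) = 26.188 mg/L
Dose 5 (215 mg at t=40 h): 215·exp(−0.03851·19) = 103.439 mg/L
Dose 6 (440 mg at t=50 h): 440·exp(−0.03851·9) = 311.127 mg/L
C(59) = 32.994 + 73.497 + 75.726 + 26.188 + 103.439 + 311.127 = 622.972 mg/L

622.972 mg/L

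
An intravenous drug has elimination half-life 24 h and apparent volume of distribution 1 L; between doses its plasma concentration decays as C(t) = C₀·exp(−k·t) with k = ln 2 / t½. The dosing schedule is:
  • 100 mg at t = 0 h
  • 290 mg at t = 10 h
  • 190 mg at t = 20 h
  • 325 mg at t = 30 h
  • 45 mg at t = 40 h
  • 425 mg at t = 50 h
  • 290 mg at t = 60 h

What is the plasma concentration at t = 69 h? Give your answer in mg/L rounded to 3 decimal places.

706.522 mg/L

k = ln 2 / 24 = 0.02888 per h
Dose 1 (100 mg at t=0 h): 100·exp(−0.02888·69) = 13.631 mg/L
Dose 2 (290 mg at t=10 h): 290·exp(−0.02888·59) = 52.767 mg/L
Dose 3 (190 mg at t=20 h): 190·exp(−0.02888·49) = 46.148 mg/L
Dose 4 (325 mg at t=30 h): 325·exp(−0.02888·39) = 105.368 mg/L
Dose 5 (45 mg at t=40 h): 45·exp(−0.02888·29) = 19.475 mg/L
Dose 6 (425 mg at t=50 h): 425·exp(−0.02888·19) = 245.512 mg/L
Dose 7 (290 mg at t=60 h): 290·exp(−0.02888·9) = 223.621 mg/L
C(69) = 13.631 + 52.767 + 46.148 + 105.368 + 19.475 + 245.512 + 223.621 = 706.522 mg/L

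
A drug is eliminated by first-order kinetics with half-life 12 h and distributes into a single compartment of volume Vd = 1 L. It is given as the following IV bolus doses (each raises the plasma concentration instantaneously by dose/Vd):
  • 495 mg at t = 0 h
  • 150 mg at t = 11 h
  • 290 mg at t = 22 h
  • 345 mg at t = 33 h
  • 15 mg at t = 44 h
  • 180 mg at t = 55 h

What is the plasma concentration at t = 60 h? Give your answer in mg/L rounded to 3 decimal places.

269.940 mg/L

k = ln 2 / 12 = 0.05776 per h
Dose 1 (495 mg at t=0 h): 495·exp(−0.05776·60) = 15.469 mg/L
Dose 2 (150 mg at t=11 h): 150·exp(−0.05776·49) = 8.849 mg/L
Dose 3 (290 mg at t=22 h): 290·exp(−0.05776·38) = 32.295 mg/L
Dose 4 (345 mg at t=33 h): 345·exp(−0.05776·27) = 72.527 mg/L
Dose 5 (15 mg at t=44 h): 15·exp(−0.05776·16) = 5.953 mg/L
Dose 6 (180 mg at t=55 h): 180·exp(−0.05776·5) = 134.848 mg/L
C(60) = 15.469 + 8.849 + 32.295 + 72.527 + 5.953 + 134.848 = 269.940 mg/L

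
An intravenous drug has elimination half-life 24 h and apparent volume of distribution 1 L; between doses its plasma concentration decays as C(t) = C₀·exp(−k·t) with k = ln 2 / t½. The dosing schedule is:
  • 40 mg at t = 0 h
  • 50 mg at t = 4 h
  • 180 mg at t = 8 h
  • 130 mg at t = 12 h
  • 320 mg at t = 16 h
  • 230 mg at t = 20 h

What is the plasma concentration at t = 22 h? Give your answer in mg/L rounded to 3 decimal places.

k = ln 2 / 24 = 0.02888 per h
Dose 1 (40 mg at t=0 h): 40·exp(−0.02888·22) = 21.189 mg/L
Dose 2 (50 mg at t=4 h): 50·exp(−0.02888·18) = 29.730 mg/L
Dose 3 (180 mg at t=8 h): 180·exp(−0.02888·14) = 120.136 mg/L
Dose 4 (130 mg at t=12 h): 130·exp(−0.02888·10) = 97.390 mg/L
Dose 5 (320 mg at t=16 h): 320·exp(−0.02888·6) = 269.087 mg/L
Dose 6 (230 mg at t=20 h): 230·exp(−0.02888·2) = 217.091 mg/L
C(22) = 21.189 + 29.730 + 120.136 + 97.390 + 269.087 + 217.091 = 754.623 mg/L

754.623 mg/L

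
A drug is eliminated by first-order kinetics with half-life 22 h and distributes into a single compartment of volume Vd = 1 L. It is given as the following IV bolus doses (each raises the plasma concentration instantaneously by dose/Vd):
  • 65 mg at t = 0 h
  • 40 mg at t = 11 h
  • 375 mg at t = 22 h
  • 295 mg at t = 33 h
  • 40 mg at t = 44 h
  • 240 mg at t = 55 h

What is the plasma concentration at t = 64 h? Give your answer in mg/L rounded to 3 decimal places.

k = ln 2 / 22 = 0.03151 per h
Dose 1 (65 mg at t=0 h): 65·exp(−0.03151·64) = 8.653 mg/L
Dose 2 (40 mg at t=11 h): 40·exp(−0.03151·53) = 7.531 mg/L
Dose 3 (375 mg at t=22 h): 375·exp(−0.03151·42) = 99.848 mg/L
Dose 4 (295 mg at t=33 h): 295·exp(−0.03151·31) = 111.082 mg/L
Dose 5 (40 mg at t=44 h): 40·exp(−0.03151·20) = 21.301 mg/L
Dose 6 (240 mg at t=55 h): 240·exp(−0.03151·9) = 180.743 mg/L
C(64) = 8.653 + 7.531 + 99.848 + 111.082 + 21.301 + 180.743 = 429.158 mg/L

429.158 mg/L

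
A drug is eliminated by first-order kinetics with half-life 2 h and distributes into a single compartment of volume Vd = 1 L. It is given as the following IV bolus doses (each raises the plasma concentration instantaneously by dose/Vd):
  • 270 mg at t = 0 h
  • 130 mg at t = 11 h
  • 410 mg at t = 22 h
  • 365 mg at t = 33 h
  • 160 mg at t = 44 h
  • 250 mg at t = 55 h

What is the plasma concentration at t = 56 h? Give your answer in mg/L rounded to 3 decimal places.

k = ln 2 / 2 = 0.34657 per h
Dose 1 (270 mg at t=0 h): 270·exp(−0.34657·56) = 0.000 mg/L
Dose 2 (130 mg at t=11 h): 130·exp(−0.34657·45) = 0.000 mg/L
Dose 3 (410 mg at t=22 h): 410·exp(−0.34657·34) = 0.003 mg/L
Dose 4 (365 mg at t=33 h): 365·exp(−0.34657·23) = 0.126 mg/L
Dose 5 (160 mg at t=44 h): 160·exp(−0.34657·12) = 2.500 mg/L
Dose 6 (250 mg at t=55 h): 250·exp(−0.34657·1) = 176.777 mg/L
C(56) = 0.000 + 0.000 + 0.003 + 0.126 + 2.500 + 176.777 = 179.406 mg/L

179.406 mg/L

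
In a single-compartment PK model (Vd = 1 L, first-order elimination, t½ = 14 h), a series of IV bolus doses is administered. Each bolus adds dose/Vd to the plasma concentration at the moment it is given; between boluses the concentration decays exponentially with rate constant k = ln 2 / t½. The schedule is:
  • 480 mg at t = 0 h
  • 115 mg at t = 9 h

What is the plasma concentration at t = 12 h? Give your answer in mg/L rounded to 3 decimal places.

364.108 mg/L

k = ln 2 / 14 = 0.04951 per h
Dose 1 (480 mg at t=0 h): 480·exp(−0.04951·12) = 264.981 mg/L
Dose 2 (115 mg at t=9 h): 115·exp(−0.04951·3) = 99.127 mg/L
C(12) = 264.981 + 99.127 = 364.108 mg/L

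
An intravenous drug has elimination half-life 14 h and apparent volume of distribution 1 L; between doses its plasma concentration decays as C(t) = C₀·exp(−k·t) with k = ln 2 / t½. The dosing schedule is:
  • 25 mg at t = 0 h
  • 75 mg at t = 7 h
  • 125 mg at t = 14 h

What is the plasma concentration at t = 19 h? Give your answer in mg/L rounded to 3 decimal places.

k = ln 2 / 14 = 0.04951 per h
Dose 1 (25 mg at t=0 h): 25·exp(−0.04951·19) = 9.759 mg/L
Dose 2 (75 mg at t=7 h): 75·exp(−0.04951·12) = 41.403 mg/L
Dose 3 (125 mg at t=14 h): 125·exp(−0.04951·5) = 97.589 mg/L
C(19) = 9.759 + 41.403 + 97.589 = 148.751 mg/L

148.751 mg/L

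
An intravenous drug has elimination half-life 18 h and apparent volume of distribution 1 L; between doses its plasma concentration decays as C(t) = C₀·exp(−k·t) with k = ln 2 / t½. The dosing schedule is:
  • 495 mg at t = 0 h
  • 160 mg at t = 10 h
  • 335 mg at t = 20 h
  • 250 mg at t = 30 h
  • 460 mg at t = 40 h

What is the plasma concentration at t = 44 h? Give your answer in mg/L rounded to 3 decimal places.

807.235 mg/L

k = ln 2 / 18 = 0.03851 per h
Dose 1 (495 mg at t=0 h): 495·exp(−0.03851·44) = 90.940 mg/L
Dose 2 (160 mg at t=10 h): 160·exp(−0.03851·34) = 43.202 mg/L
Dose 3 (335 mg at t=20 h): 335·exp(−0.03851·24) = 132.945 mg/L
Dose 4 (250 mg at t=30 h): 250·exp(−0.03851·14) = 145.816 mg/L
Dose 5 (460 mg at t=40 h): 460·exp(−0.03851·4) = 394.332 mg/L
C(44) = 90.940 + 43.202 + 132.945 + 145.816 + 394.332 = 807.235 mg/L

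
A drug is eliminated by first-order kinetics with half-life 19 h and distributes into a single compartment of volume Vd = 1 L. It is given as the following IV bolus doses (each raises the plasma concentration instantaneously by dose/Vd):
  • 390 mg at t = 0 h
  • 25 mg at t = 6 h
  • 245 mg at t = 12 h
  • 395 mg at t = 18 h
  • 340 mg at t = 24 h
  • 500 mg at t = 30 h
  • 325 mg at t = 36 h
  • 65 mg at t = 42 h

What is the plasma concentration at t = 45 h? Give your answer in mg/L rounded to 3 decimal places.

1042.185 mg/L

k = ln 2 / 19 = 0.03648 per h
Dose 1 (390 mg at t=0 h): 390·exp(−0.03648·45) = 75.526 mg/L
Dose 2 (25 mg at t=6 h): 25·exp(−0.03648·39) = 6.026 mg/L
Dose 3 (245 mg at t=12 h): 245·exp(−0.03648·33) = 73.506 mg/L
Dose 4 (395 mg at t=18 h): 395·exp(−0.03648·27) = 147.509 mg/L
Dose 5 (340 mg at t=24 h): 340·exp(−0.03648·21) = 158.038 mg/L
Dose 6 (500 mg at t=30 h): 500·exp(−0.03648·15) = 289.278 mg/L
Dose 7 (325 mg at t=36 h): 325·exp(−0.03648·9) = 234.040 mg/L
Dose 8 (65 mg at t=42 h): 65·exp(−0.03648·3) = 58.262 mg/L
C(45) = 75.526 + 6.026 + 73.506 + 147.509 + 158.038 + 289.278 + 234.040 + 58.262 = 1042.185 mg/L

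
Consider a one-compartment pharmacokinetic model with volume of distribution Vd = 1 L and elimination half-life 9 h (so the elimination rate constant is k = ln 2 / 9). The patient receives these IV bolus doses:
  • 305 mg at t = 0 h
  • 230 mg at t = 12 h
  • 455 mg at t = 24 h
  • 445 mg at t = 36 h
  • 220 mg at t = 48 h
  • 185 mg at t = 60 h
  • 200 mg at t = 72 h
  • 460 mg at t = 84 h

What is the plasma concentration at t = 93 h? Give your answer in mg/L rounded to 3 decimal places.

k = ln 2 / 9 = 0.07702 per h
Dose 1 (305 mg at t=0 h): 305·exp(−0.07702·93) = 0.236 mg/L
Dose 2 (230 mg at t=12 h): 230·exp(−0.07702·81) = 0.449 mg/L
Dose 3 (455 mg at t=24 h): 455·exp(−0.07702·69) = 2.239 mg/L
Dose 4 (445 mg at t=36 h): 445·exp(−0.07702·57) = 5.519 mg/L
Dose 5 (220 mg at t=48 h): 220·exp(−0.07702·45) = 6.875 mg/L
Dose 6 (185 mg at t=60 h): 185·exp(−0.07702·33) = 14.568 mg/L
Dose 7 (200 mg at t=72 h): 200·exp(−0.07702·21) = 39.685 mg/L
Dose 8 (460 mg at t=84 h): 460·exp(−0.07702·9) = 230.000 mg/L
C(93) = 0.236 + 0.449 + 2.239 + 5.519 + 6.875 + 14.568 + 39.685 + 230.000 = 299.571 mg/L

299.571 mg/L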